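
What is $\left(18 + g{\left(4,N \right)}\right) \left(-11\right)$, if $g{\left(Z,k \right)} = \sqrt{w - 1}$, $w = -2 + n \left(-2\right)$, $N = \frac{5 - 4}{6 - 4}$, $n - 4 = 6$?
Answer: $-198 - 11 i \sqrt{23} \approx -198.0 - 52.754 i$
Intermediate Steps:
$n = 10$ ($n = 4 + 6 = 10$)
$N = \frac{1}{2}$ ($N = 1 \cdot \frac{1}{2} = \frac{1}{2} \approx 0.5$)
$w = -22$ ($w = -2 + 10 \left(-2\right) = -2 - 20 = -22$)
$g{\left(Z,k \right)} = i \sqrt{23}$ ($g{\left(Z,k \right)} = \sqrt{-22 - 1} = \sqrt{-23} = i \sqrt{23}$)
$\left(18 + g{\left(4,N \right)}\right) \left(-11\right) = \left(18 + i \sqrt{23}\right) \left(-11\right) = -198 - 11 i \sqrt{23}$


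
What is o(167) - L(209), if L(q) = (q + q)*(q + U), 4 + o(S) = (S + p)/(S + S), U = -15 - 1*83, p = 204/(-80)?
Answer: -309962071/6680 ≈ -46402.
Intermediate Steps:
p = -51/20 (p = 204*(-1/80) = -51/20 ≈ -2.5500)
U = -98 (U = -15 - 83 = -98)
o(S) = -4 + (-51/20 + S)/(2*S) (o(S) = -4 + (S - 51/20)/(S + S) = -4 + (-51/20 + S)/((2*S)) = -4 + (-51/20 + S)*(1/(2*S)) = -4 + (-51/20 + S)/(2*S))
L(q) = 2*q*(-98 + q) (L(q) = (q + q)*(q - 98) = (2*q)*(-98 + q) = 2*q*(-98 + q))
o(167) - L(209) = (1/40)*(-51 - 140*167)/167 - 2*209*(-98 + 209) = (1/40)*(1/167)*(-51 - 23380) - 2*209*111 = (1/40)*(1/167)*(-23431) - 1*46398 = -23431/6680 - 46398 = -309962071/6680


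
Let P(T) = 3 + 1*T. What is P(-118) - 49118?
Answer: -49233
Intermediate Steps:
P(T) = 3 + T
P(-118) - 49118 = (3 - 118) - 49118 = -115 - 49118 = -49233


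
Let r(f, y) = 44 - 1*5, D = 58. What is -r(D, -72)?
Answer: -39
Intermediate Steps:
r(f, y) = 39 (r(f, y) = 44 - 5 = 39)
-r(D, -72) = -1*39 = -39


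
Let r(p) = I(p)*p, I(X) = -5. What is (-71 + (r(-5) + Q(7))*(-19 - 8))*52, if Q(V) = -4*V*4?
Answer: 118456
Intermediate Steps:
Q(V) = -16*V
r(p) = -5*p
(-71 + (r(-5) + Q(7))*(-19 - 8))*52 = (-71 + (-5*(-5) - 16*7)*(-19 - 8))*52 = (-71 + (25 - 112)*(-27))*52 = (-71 - 87*(-27))*52 = (-71 + 2349)*52 = 2278*52 = 118456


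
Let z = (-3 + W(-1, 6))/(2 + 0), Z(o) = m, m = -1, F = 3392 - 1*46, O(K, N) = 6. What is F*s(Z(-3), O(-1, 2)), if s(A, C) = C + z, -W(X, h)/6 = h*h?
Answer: -346311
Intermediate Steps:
F = 3346 (F = 3392 - 46 = 3346)
W(X, h) = -6*h**2 (W(X, h) = -6*h*h = -6*h**2)
Z(o) = -1
z = -219/2 (z = (-3 - 6*6**2)/(2 + 0) = (-3 - 6*36)/2 = (-3 - 216)*(1/2) = -219*1/2 = -219/2 ≈ -109.50)
s(A, C) = -219/2 + C (s(A, C) = C - 219/2 = -219/2 + C)
F*s(Z(-3), O(-1, 2)) = 3346*(-219/2 + 6) = 3346*(-207/2) = -346311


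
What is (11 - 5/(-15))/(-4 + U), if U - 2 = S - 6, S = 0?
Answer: -17/12 ≈ -1.4167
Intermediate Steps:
U = -4 (U = 2 + (0 - 6) = 2 - 6 = -4)
(11 - 5/(-15))/(-4 + U) = (11 - 5/(-15))/(-4 - 4) = (11 - 5*(-1/15))/(-8) = (11 + 1/3)*(-1/8) = (34/3)*(-1/8) = -17/12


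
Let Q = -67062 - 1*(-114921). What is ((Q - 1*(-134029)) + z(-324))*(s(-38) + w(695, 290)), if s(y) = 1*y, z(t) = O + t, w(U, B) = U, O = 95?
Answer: 119349963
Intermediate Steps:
z(t) = 95 + t
Q = 47859 (Q = -67062 + 114921 = 47859)
s(y) = y
((Q - 1*(-134029)) + z(-324))*(s(-38) + w(695, 290)) = ((47859 - 1*(-134029)) + (95 - 324))*(-38 + 695) = ((47859 + 134029) - 229)*657 = (181888 - 229)*657 = 181659*657 = 119349963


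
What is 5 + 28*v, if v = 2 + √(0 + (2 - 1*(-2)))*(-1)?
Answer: 5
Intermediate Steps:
v = 0 (v = 2 + √(0 + (2 + 2))*(-1) = 2 + √(0 + 4)*(-1) = 2 + √4*(-1) = 2 + 2*(-1) = 2 - 2 = 0)
5 + 28*v = 5 + 28*0 = 5 + 0 = 5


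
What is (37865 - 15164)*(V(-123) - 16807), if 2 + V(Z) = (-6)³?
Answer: -386484525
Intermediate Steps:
V(Z) = -218 (V(Z) = -2 + (-6)³ = -2 - 216 = -218)
(37865 - 15164)*(V(-123) - 16807) = (37865 - 15164)*(-218 - 16807) = 22701*(-17025) = -386484525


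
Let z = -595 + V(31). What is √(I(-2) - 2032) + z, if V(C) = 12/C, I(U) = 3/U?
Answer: -18433/31 + 7*I*√166/2 ≈ -594.61 + 45.094*I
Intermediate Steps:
z = -18433/31 (z = -595 + 12/31 = -18433/31 ≈ -594.61)
√(I(-2) - 2032) + z = √(3/(-2) - 2032) - 18433/31 = √(3*(-½) - 2032) - 18433/31 = √(-3/2 - 2032) - 18433/31 = √(-4067/2) - 18433/31 = 7*I*√166/2 - 18433/31 = -18433/31 + 7*I*√166/2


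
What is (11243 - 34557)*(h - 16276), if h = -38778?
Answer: 1283528956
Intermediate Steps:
(11243 - 34557)*(h - 16276) = (11243 - 34557)*(-38778 - 16276) = -23314*(-55054) = 1283528956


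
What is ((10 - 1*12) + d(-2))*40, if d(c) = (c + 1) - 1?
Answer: -160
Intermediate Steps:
d(c) = c (d(c) = (1 + c) - 1 = c)
((10 - 1*12) + d(-2))*40 = ((10 - 1*12) - 2)*40 = ((10 - 12) - 2)*40 = (-2 - 2)*40 = -4*40 = -160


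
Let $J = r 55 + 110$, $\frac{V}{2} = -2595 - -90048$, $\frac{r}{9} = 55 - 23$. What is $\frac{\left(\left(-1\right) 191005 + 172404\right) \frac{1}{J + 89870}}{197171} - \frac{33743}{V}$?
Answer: $- \frac{780530642633}{4045842447660} \approx -0.19292$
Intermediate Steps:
$r = 288$ ($r = 9 \left(55 - 23\right) = 9 \cdot 32 = 288$)
$V = 174906$ ($V = 2 \left(-2595 - -90048\right) = 2 \left(-2595 + 90048\right) = 2 \cdot 87453 = 174906$)
$J = 15950$ ($J = 288 \cdot 55 + 110 = 15840 + 110 = 15950$)
$\frac{\left(\left(-1\right) 191005 + 172404\right) \frac{1}{J + 89870}}{197171} - \frac{33743}{V} = \frac{\left(\left(-1\right) 191005 + 172404\right) \frac{1}{15950 + 89870}}{197171} - \frac{33743}{174906} = \frac{-191005 + 172404}{105820} \cdot \frac{1}{197171} - \frac{823}{4266} = \left(-18601\right) \frac{1}{105820} \cdot \frac{1}{197171} - \frac{823}{4266} = \left(- \frac{1691}{9620}\right) \frac{1}{197171} - \frac{823}{4266} = - \frac{1691}{1896785020} - \frac{823}{4266} = - \frac{780530642633}{4045842447660}$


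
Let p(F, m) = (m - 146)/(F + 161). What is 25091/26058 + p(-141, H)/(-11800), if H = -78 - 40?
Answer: 370522207/384355500 ≈ 0.96401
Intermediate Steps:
H = -118
p(F, m) = (-146 + m)/(161 + F)
25091/26058 + p(-141, H)/(-11800) = 25091/26058 + ((-146 - 118)/(161 - 141))/(-11800) = 25091*(1/26058) + (-264/20)*(-1/11800) = 25091/26058 + ((1/20)*(-264))*(-1/11800) = 25091/26058 - 66/5*(-1/11800) = 25091/26058 + 33/29500 = 370522207/384355500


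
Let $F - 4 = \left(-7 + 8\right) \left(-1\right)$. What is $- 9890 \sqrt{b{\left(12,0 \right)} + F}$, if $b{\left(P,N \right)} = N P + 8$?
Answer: $- 9890 \sqrt{11} \approx -32801.0$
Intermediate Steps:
$b{\left(P,N \right)} = 8 + N P$
$F = 3$ ($F = 4 + \left(-7 + 8\right) \left(-1\right) = 4 + 1 \left(-1\right) = 4 - 1 = 3$)
$- 9890 \sqrt{b{\left(12,0 \right)} + F} = - 9890 \sqrt{\left(8 + 0 \cdot 12\right) + 3} = - 9890 \sqrt{\left(8 + 0\right) + 3} = - 9890 \sqrt{8 + 3} = - 9890 \sqrt{11}$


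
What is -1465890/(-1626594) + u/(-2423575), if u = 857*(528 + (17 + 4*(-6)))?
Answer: 471070835922/657028758925 ≈ 0.71697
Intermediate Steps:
u = 446497 (u = 857*(528 + (17 - 24)) = 857*(528 - 7) = 857*521 = 446497)
-1465890/(-1626594) + u/(-2423575) = -1465890/(-1626594) + 446497/(-2423575) = -1465890*(-1/1626594) + 446497*(-1/2423575) = 244315/271099 - 446497/2423575 = 471070835922/657028758925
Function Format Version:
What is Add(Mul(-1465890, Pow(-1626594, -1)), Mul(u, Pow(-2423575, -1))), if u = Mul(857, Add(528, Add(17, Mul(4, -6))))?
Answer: Rational(471070835922, 657028758925) ≈ 0.71697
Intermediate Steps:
u = 446497 (u = Mul(857, Add(528, Add(17, -24))) = Mul(857, Add(528, -7)) = Mul(857, 521) = 446497)
Add(Mul(-1465890, Pow(-1626594, -1)), Mul(u, Pow(-2423575, -1))) = Add(Mul(-1465890, Pow(-1626594, -1)), Mul(446497, Pow(-2423575, -1))) = Add(Mul(-1465890, Rational(-1, 1626594)), Mul(446497, Rational(-1, 2423575))) = Add(Rational(244315, 271099), Rational(-446497, 2423575)) = Rational(471070835922, 657028758925)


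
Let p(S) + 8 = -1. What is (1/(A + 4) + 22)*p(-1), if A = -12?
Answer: -1575/8 ≈ -196.88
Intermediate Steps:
p(S) = -9 (p(S) = -8 - 1 = -9)
(1/(A + 4) + 22)*p(-1) = (1/(-12 + 4) + 22)*(-9) = (1/(-8) + 22)*(-9) = (-⅛ + 22)*(-9) = (175/8)*(-9) = -1575/8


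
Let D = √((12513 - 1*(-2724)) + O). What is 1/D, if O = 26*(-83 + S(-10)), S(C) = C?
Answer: √12819/12819 ≈ 0.0088323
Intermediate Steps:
O = -2418 (O = 26*(-83 - 10) = 26*(-93) = -2418)
D = √12819 (D = √((12513 - 1*(-2724)) - 2418) = √((12513 + 2724) - 2418) = √(15237 - 2418) = √12819 ≈ 113.22)
1/D = 1/(√12819) = √12819/12819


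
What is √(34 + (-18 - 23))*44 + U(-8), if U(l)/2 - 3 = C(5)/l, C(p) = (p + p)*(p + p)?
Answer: -19 + 44*I*√7 ≈ -19.0 + 116.41*I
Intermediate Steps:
C(p) = 4*p² (C(p) = (2*p)*(2*p) = 4*p²)
U(l) = 6 + 200/l (U(l) = 6 + 2*((4*5²)/l) = 6 + 2*((4*25)/l) = 6 + 2*(100/l) = 6 + 200/l)
√(34 + (-18 - 23))*44 + U(-8) = √(34 + (-18 - 23))*44 + (6 + 200/(-8)) = √(34 - 41)*44 + (6 + 200*(-⅛)) = √(-7)*44 + (6 - 25) = (I*√7)*44 - 19 = 44*I*√7 - 19 = -19 + 44*I*√7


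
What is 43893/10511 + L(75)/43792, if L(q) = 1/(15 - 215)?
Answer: 16714453943/4002588800 ≈ 4.1759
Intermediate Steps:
L(q) = -1/200 (L(q) = 1/(-200) = -1/200)
43893/10511 + L(75)/43792 = 43893/10511 - 1/200/43792 = 43893*(1/10511) - 1/200*1/43792 = 43893/10511 - 1/8758400 = 16714453943/4002588800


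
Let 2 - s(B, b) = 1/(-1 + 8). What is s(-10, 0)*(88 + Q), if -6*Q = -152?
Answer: 4420/21 ≈ 210.48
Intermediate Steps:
s(B, b) = 13/7 (s(B, b) = 2 - 1/(-1 + 8) = 2 - 1/7 = 2 - 1*⅐ = 2 - ⅐ = 13/7)
Q = 76/3 (Q = -⅙*(-152) = 76/3 ≈ 25.333)
s(-10, 0)*(88 + Q) = 13*(88 + 76/3)/7 = (13/7)*(340/3) = 4420/21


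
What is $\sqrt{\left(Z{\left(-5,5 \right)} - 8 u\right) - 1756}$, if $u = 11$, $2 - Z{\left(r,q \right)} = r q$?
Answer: $i \sqrt{1817} \approx 42.626 i$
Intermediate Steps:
$Z{\left(r,q \right)} = 2 - q r$ ($Z{\left(r,q \right)} = 2 - r q = 2 - q r$)
$\sqrt{\left(Z{\left(-5,5 \right)} - 8 u\right) - 1756} = \sqrt{\left(\left(2 - 5 \left(-5\right)\right) - 88\right) - 1756} = \sqrt{\left(\left(2 + 25\right) - 88\right) - 1756} = \sqrt{\left(27 - 88\right) - 1756} = \sqrt{-61 - 1756} = \sqrt{-1817} = i \sqrt{1817}$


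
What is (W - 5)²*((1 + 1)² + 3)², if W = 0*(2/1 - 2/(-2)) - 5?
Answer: 4900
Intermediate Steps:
W = -5 (W = 0*(2*1 - 2*(-½)) - 5 = 0*(2 + 1) - 5 = 0*3 - 5 = 0 - 5 = -5)
(W - 5)²*((1 + 1)² + 3)² = (-5 - 5)²*((1 + 1)² + 3)² = (-10)²*(2² + 3)² = 100*(4 + 3)² = 100*7² = 100*49 = 4900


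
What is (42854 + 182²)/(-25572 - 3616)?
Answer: -37989/14594 ≈ -2.6031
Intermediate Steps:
(42854 + 182²)/(-25572 - 3616) = (42854 + 33124)/(-29188) = 75978*(-1/29188) = -37989/14594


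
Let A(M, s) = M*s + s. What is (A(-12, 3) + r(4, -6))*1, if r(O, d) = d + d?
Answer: -45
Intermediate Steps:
r(O, d) = 2*d
A(M, s) = s + M*s
(A(-12, 3) + r(4, -6))*1 = (3*(1 - 12) + 2*(-6))*1 = (3*(-11) - 12)*1 = (-33 - 12)*1 = -45*1 = -45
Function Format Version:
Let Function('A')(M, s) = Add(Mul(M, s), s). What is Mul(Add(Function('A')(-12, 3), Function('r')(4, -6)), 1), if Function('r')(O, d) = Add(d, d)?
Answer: -45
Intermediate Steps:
Function('r')(O, d) = Mul(2, d)
Function('A')(M, s) = Add(s, Mul(M, s))
Mul(Add(Function('A')(-12, 3), Function('r')(4, -6)), 1) = Mul(Add(Mul(3, Add(1, -12)), Mul(2, -6)), 1) = Mul(Add(Mul(3, -11), -12), 1) = Mul(Add(-33, -12), 1) = Mul(-45, 1) = -45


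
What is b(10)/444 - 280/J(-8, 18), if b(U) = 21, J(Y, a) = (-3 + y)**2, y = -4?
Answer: -5871/1036 ≈ -5.6670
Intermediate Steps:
J(Y, a) = 49 (J(Y, a) = (-3 - 4)**2 = (-7)**2 = 49)
b(10)/444 - 280/J(-8, 18) = 21/444 - 280/49 = 21*(1/444) - 280*1/49 = 7/148 - 40/7 = -5871/1036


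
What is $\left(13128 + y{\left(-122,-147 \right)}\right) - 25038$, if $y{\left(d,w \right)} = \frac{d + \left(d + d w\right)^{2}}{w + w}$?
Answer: $- \frac{160384381}{147} \approx -1.0911 \cdot 10^{6}$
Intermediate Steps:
$y{\left(d,w \right)} = \frac{d + \left(d + d w\right)^{2}}{2 w}$
$\left(13128 + y{\left(-122,-147 \right)}\right) - 25038 = \left(13128 + \frac{1}{2} \left(-122\right) \frac{1}{-147} \left(1 - 122 \left(1 - 147\right)^{2}\right)\right) - 25038 = \left(13128 + \frac{1}{2} \left(-122\right) \left(- \frac{1}{147}\right) \left(1 - 122 \left(-146\right)^{2}\right)\right) - 25038 = \left(13128 + \frac{1}{2} \left(-122\right) \left(- \frac{1}{147}\right) \left(1 - 2600552\right)\right) - 25038 = \left(13128 + \frac{1}{2} \left(-122\right) \left(- \frac{1}{147}\right) \left(-2600551\right)\right) - 25038 = \left(13128 - \frac{158633611}{147}\right) - 25038 = - \frac{156703795}{147} - 25038 = - \frac{160384381}{147}$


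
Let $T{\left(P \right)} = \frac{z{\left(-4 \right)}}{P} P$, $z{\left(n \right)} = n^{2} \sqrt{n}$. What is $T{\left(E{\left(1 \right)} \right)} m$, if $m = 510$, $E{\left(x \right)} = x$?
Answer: $16320 i \approx 16320.0 i$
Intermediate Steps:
$z{\left(n \right)} = n^{\frac{5}{2}}$
$T{\left(P \right)} = 32 i$ ($T{\left(P \right)} = \frac{\left(-4\right)^{\frac{5}{2}}}{P} P = \frac{32 i}{P} P = 32 i$)
$T{\left(E{\left(1 \right)} \right)} m = 32 i 510 = 16320 i$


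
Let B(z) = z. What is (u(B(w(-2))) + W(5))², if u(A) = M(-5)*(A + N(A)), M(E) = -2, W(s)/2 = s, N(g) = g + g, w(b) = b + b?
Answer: 1156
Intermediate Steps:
w(b) = 2*b
N(g) = 2*g
W(s) = 2*s
u(A) = -6*A (u(A) = -2*(A + 2*A) = -6*A)
(u(B(w(-2))) + W(5))² = (-12*(-2) + 2*5)² = (-6*(-4) + 10)² = (24 + 10)² = 34² = 1156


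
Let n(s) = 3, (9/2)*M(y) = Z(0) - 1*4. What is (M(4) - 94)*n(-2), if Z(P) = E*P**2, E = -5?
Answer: -854/3 ≈ -284.67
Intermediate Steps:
Z(P) = -5*P**2
M(y) = -8/9 (M(y) = 2*(-5*0**2 - 1*4)/9 = 2*(-5*0 - 4)/9 = 2*(0 - 4)/9 = (2/9)*(-4) = -8/9)
(M(4) - 94)*n(-2) = (-8/9 - 94)*3 = -854/9*3 = -854/3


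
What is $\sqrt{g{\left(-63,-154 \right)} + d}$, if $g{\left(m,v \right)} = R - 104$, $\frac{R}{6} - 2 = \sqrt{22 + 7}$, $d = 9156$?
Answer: $\sqrt{9064 + 6 \sqrt{29}} \approx 95.375$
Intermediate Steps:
$R = 12 + 6 \sqrt{29}$ ($R = 12 + 6 \sqrt{22 + 7} = 12 + 6 \sqrt{29} \approx 44.311$)
$g{\left(m,v \right)} = -92 + 6 \sqrt{29}$ ($g{\left(m,v \right)} = \left(12 + 6 \sqrt{29}\right) - 104 = -92 + 6 \sqrt{29}$)
$\sqrt{g{\left(-63,-154 \right)} + d} = \sqrt{\left(-92 + 6 \sqrt{29}\right) + 9156} = \sqrt{9064 + 6 \sqrt{29}}$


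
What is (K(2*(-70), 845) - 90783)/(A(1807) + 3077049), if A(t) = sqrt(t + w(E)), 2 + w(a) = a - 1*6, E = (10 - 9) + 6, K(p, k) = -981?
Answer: -94120774812/3156076848865 + 30588*sqrt(1806)/3156076848865 ≈ -0.029822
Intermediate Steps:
E = 7 (E = 1 + 6 = 7)
w(a) = -8 + a (w(a) = -2 + (a - 1*6) = -2 + (a - 6) = -2 + (-6 + a) = -8 + a)
A(t) = sqrt(-1 + t) (A(t) = sqrt(t + (-8 + 7)) = sqrt(t - 1) = sqrt(-1 + t))
(K(2*(-70), 845) - 90783)/(A(1807) + 3077049) = (-981 - 90783)/(sqrt(-1 + 1807) + 3077049) = -91764/(sqrt(1806) + 3077049) = -91764/(3077049 + sqrt(1806))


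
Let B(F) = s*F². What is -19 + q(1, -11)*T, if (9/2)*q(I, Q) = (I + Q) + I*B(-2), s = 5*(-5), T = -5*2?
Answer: 2029/9 ≈ 225.44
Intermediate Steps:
T = -10
s = -25
B(F) = -25*F²
q(I, Q) = -22*I + 2*Q/9 (q(I, Q) = 2*((I + Q) + I*(-25*(-2)²))/9 = 2*((I + Q) + I*(-25*4))/9 = 2*((I + Q) + I*(-100))/9 = 2*((I + Q) - 100*I)/9 = 2*(Q - 99*I)/9 = -22*I + 2*Q/9)
-19 + q(1, -11)*T = -19 + (-22*1 + (2/9)*(-11))*(-10) = -19 + (-22 - 22/9)*(-10) = -19 - 220/9*(-10) = -19 + 2200/9 = 2029/9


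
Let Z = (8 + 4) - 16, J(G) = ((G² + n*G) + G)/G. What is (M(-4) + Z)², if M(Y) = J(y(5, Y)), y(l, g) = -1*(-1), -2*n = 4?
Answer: 16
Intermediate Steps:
n = -2 (n = -½*4 = -2)
y(l, g) = 1
J(G) = (G² - G)/G (J(G) = ((G² - 2*G) + G)/G = (G² - G)/G)
Z = -4 (Z = 12 - 16 = -4)
M(Y) = 0 (M(Y) = -1 + 1 = 0)
(M(-4) + Z)² = (0 - 4)² = (-4)² = 16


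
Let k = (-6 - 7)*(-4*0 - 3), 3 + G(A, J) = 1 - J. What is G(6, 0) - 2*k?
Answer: -80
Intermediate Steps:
G(A, J) = -2 - J (G(A, J) = -3 + (1 - J) = -2 - J)
k = 39 (k = -13*(0 - 3) = -13*(-3) = 39)
G(6, 0) - 2*k = (-2 - 1*0) - 2*39 = (-2 + 0) - 78 = -2 - 78 = -80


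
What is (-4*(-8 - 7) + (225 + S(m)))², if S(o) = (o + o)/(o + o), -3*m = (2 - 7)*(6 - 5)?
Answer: 81796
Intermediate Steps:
m = 5/3 (m = -(2 - 7)*(6 - 5)/3 = -(-5)/3 = -⅓*(-5) = 5/3 ≈ 1.6667)
S(o) = 1 (S(o) = (2*o)/((2*o)) = (2*o)*(1/(2*o)) = 1)
(-4*(-8 - 7) + (225 + S(m)))² = (-4*(-8 - 7) + (225 + 1))² = (-4*(-15) + 226)² = (60 + 226)² = 286² = 81796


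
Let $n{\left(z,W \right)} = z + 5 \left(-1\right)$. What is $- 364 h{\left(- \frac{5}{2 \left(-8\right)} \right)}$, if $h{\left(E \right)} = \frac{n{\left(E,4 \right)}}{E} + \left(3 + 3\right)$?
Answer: $3276$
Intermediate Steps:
$n{\left(z,W \right)} = -5 + z$ ($n{\left(z,W \right)} = z - 5 = -5 + z$)
$h{\left(E \right)} = 6 + \frac{-5 + E}{E}$ ($h{\left(E \right)} = \frac{-5 + E}{E} + \left(3 + 3\right) = \frac{-5 + E}{E} + 6 = 6 + \frac{-5 + E}{E}$)
$- 364 h{\left(- \frac{5}{2 \left(-8\right)} \right)} = - 364 \left(7 - \frac{5}{\left(-5\right) \frac{1}{2 \left(-8\right)}}\right) = - 364 \left(7 - \frac{5}{\left(-5\right) \frac{1}{-16}}\right) = - 364 \left(7 - \frac{5}{\left(-5\right) \left(- \frac{1}{16}\right)}\right) = - 364 \left(7 - \frac{5}{\frac{5}{16}}\right) = - 364 \left(7 - 16\right) = \left(-364\right) \left(-9\right) = 3276$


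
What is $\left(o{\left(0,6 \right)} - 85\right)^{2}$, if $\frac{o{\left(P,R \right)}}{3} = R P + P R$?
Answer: $7225$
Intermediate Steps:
$o{\left(P,R \right)} = 6 P R$ ($o{\left(P,R \right)} = 3 \left(R P + P R\right) = 3 \left(P R + P R\right) = 3 \cdot 2 P R = 6 P R$)
$\left(o{\left(0,6 \right)} - 85\right)^{2} = \left(6 \cdot 0 \cdot 6 - 85\right)^{2} = \left(0 - 85\right)^{2} = \left(-85\right)^{2} = 7225$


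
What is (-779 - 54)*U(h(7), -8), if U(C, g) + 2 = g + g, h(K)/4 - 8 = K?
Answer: 14994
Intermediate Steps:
h(K) = 32 + 4*K
U(C, g) = -2 + 2*g (U(C, g) = -2 + (g + g) = -2 + 2*g)
(-779 - 54)*U(h(7), -8) = (-779 - 54)*(-2 + 2*(-8)) = -833*(-2 - 16) = -833*(-18) = 14994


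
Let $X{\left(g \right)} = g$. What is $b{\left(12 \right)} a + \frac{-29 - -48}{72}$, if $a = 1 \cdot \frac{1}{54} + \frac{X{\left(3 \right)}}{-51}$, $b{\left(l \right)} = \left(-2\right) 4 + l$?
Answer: $\frac{377}{3672} \approx 0.10267$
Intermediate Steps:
$b{\left(l \right)} = -8 + l$
$a = - \frac{37}{918}$ ($a = 1 \cdot \frac{1}{54} + \frac{3}{-51} = 1 \cdot \frac{1}{54} + 3 \left(- \frac{1}{51}\right) = \frac{1}{54} - \frac{1}{17} = - \frac{37}{918} \approx -0.040305$)
$b{\left(12 \right)} a + \frac{-29 - -48}{72} = \left(-8 + 12\right) \left(- \frac{37}{918}\right) + \frac{-29 - -48}{72} = 4 \left(- \frac{37}{918}\right) + \left(-29 + 48\right) \frac{1}{72} = - \frac{74}{459} + 19 \cdot \frac{1}{72} = - \frac{74}{459} + \frac{19}{72} = \frac{377}{3672}$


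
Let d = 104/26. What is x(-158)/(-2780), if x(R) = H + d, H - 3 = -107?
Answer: 5/139 ≈ 0.035971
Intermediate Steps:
H = -104 (H = 3 - 107 = -104)
d = 4 (d = 104*(1/26) = 4)
x(R) = -100 (x(R) = -104 + 4 = -100)
x(-158)/(-2780) = -100/(-2780) = -100*(-1/2780) = 5/139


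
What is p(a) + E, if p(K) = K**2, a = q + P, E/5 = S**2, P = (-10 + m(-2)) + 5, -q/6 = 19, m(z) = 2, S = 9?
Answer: 14094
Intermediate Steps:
q = -114 (q = -6*19 = -114)
P = -3 (P = (-10 + 2) + 5 = -8 + 5 = -3)
E = 405 (E = 5*9**2 = 5*81 = 405)
a = -117 (a = -114 - 3 = -117)
p(a) + E = (-117)**2 + 405 = 13689 + 405 = 14094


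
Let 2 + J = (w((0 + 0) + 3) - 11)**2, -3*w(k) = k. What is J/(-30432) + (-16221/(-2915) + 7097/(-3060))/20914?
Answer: -106705212821/23654639994480 ≈ -0.0045110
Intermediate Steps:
w(k) = -k/3
J = 142 (J = -2 + (-((0 + 0) + 3)/3 - 11)**2 = -2 + (-(0 + 3)/3 - 11)**2 = -2 + (-1/3*3 - 11)**2 = -2 + (-1 - 11)**2 = -2 + (-12)**2 = -2 + 144 = 142)
J/(-30432) + (-16221/(-2915) + 7097/(-3060))/20914 = 142/(-30432) + (-16221/(-2915) + 7097/(-3060))/20914 = 142*(-1/30432) + (-16221*(-1/2915) + 7097*(-1/3060))*(1/20914) = -71/15216 + (16221/2915 - 7097/3060)*(1/20914) = -71/15216 + (5789701/1783980)*(1/20914) = -71/15216 + 5789701/37310157720 = -106705212821/23654639994480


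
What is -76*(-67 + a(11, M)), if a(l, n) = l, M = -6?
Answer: 4256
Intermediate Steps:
-76*(-67 + a(11, M)) = -76*(-67 + 11) = -76*(-56) = 4256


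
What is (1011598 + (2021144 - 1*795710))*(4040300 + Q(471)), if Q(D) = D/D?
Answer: 9038282626632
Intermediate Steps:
Q(D) = 1
(1011598 + (2021144 - 1*795710))*(4040300 + Q(471)) = (1011598 + (2021144 - 1*795710))*(4040300 + 1) = (1011598 + (2021144 - 795710))*4040301 = (1011598 + 1225434)*4040301 = 2237032*4040301 = 9038282626632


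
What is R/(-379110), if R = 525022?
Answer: -262511/189555 ≈ -1.3849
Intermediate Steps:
R/(-379110) = 525022/(-379110) = 525022*(-1/379110) = -262511/189555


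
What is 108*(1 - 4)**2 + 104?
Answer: 1076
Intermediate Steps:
108*(1 - 4)**2 + 104 = 108*(-3)**2 + 104 = 108*9 + 104 = 972 + 104 = 1076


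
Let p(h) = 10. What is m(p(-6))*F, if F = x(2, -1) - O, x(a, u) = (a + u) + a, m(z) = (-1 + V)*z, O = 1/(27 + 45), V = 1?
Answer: 0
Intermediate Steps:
O = 1/72 ≈ 0.013889
m(z) = 0 (m(z) = (-1 + 1)*z = 0*z = 0)
x(a, u) = u + 2*a
F = 215/72 (F = (-1 + 2*2) - 1*1/72 = (-1 + 4) - 1/72 = 3 - 1/72 = 215/72 ≈ 2.9861)
m(p(-6))*F = 0*(215/72) = 0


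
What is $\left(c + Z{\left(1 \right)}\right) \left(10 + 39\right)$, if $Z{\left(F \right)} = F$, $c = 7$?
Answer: $392$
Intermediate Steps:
$\left(c + Z{\left(1 \right)}\right) \left(10 + 39\right) = \left(7 + 1\right) \left(10 + 39\right) = 8 \cdot 49 = 392$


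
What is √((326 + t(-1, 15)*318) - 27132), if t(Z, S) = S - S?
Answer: I*√26806 ≈ 163.73*I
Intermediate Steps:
t(Z, S) = 0
√((326 + t(-1, 15)*318) - 27132) = √((326 + 0*318) - 27132) = √((326 + 0) - 27132) = √(326 - 27132) = √(-26806) = I*√26806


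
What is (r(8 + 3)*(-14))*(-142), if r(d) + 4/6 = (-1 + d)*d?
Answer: 652064/3 ≈ 2.1735e+5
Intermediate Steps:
r(d) = -⅔ + d*(-1 + d) (r(d) = -⅔ + (-1 + d)*d = -⅔ + d*(-1 + d))
(r(8 + 3)*(-14))*(-142) = ((-⅔ + (8 + 3)² - (8 + 3))*(-14))*(-142) = ((-⅔ + 11² - 1*11)*(-14))*(-142) = ((-⅔ + 121 - 11)*(-14))*(-142) = ((328/3)*(-14))*(-142) = -4592/3*(-142) = 652064/3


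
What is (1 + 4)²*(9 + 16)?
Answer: 625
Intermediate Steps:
(1 + 4)²*(9 + 16) = 5²*25 = 25*25 = 625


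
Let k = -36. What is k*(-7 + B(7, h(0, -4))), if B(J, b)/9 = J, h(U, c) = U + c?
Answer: -2016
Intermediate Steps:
B(J, b) = 9*J
k*(-7 + B(7, h(0, -4))) = -36*(-7 + 9*7) = -36*(-7 + 63) = -36*56 = -2016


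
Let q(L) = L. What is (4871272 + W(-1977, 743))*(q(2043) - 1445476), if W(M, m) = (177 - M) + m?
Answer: -7035536382177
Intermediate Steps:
W(M, m) = 177 + m - M
(4871272 + W(-1977, 743))*(q(2043) - 1445476) = (4871272 + (177 + 743 - 1*(-1977)))*(2043 - 1445476) = (4871272 + (177 + 743 + 1977))*(-1443433) = (4871272 + 2897)*(-1443433) = 4874169*(-1443433) = -7035536382177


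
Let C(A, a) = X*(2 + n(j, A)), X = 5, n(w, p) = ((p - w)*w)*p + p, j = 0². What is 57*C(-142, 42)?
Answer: -39900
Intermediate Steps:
j = 0
n(w, p) = p + p*w*(p - w) (n(w, p) = (w*(p - w))*p + p = p*w*(p - w) + p = p + p*w*(p - w))
C(A, a) = 10 + 5*A (C(A, a) = 5*(2 + A*(1 - 1*0² + A*0)) = 5*(2 + A*(1 - 1*0 + 0)) = 5*(2 + A*(1 + 0 + 0)) = 5*(2 + A*1) = 5*(2 + A) = 10 + 5*A)
57*C(-142, 42) = 57*(10 + 5*(-142)) = 57*(10 - 710) = 57*(-700) = -39900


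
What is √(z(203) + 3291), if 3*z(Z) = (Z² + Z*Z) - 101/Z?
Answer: 2*√2852399487/609 ≈ 175.40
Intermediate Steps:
z(Z) = -101/(3*Z) + 2*Z²/3 (z(Z) = ((Z² + Z*Z) - 101/Z)/3 = ((Z² + Z²) - 101/Z)/3 = (2*Z² - 101/Z)/3 = (-101/Z + 2*Z²)/3 = -101/(3*Z) + 2*Z²/3)
√(z(203) + 3291) = √((⅓)*(-101 + 2*203³)/203 + 3291) = √((⅓)*(1/203)*(-101 + 2*8365427) + 3291) = √((⅓)*(1/203)*(-101 + 16730854) + 3291) = √((⅓)*(1/203)*16730753 + 3291) = √(16730753/609 + 3291) = √(18734972/609) = 2*√2852399487/609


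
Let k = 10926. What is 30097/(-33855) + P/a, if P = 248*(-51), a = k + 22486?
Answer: -358449751/282790815 ≈ -1.2675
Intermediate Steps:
a = 33412 (a = 10926 + 22486 = 33412)
P = -12648
30097/(-33855) + P/a = 30097/(-33855) - 12648/33412 = 30097*(-1/33855) - 12648*1/33412 = -30097/33855 - 3162/8353 = -358449751/282790815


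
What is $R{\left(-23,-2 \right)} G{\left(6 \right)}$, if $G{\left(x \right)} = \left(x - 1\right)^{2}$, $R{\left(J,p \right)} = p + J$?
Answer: $-625$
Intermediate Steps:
$R{\left(J,p \right)} = J + p$
$G{\left(x \right)} = \left(-1 + x\right)^{2}$ ($G{\left(x \right)} = \left(x - 1\right)^{2} = \left(-1 + x\right)^{2}$)
$R{\left(-23,-2 \right)} G{\left(6 \right)} = \left(-23 - 2\right) \left(-1 + 6\right)^{2} = - 25 \cdot 5^{2} = \left(-25\right) 25 = -625$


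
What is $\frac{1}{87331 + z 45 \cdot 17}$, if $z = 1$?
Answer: $\frac{1}{88096} \approx 1.1351 \cdot 10^{-5}$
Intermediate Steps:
$\frac{1}{87331 + z 45 \cdot 17} = \frac{1}{87331 + 1 \cdot 45 \cdot 17} = \frac{1}{87331 + 45 \cdot 17} = \frac{1}{87331 + 765} = \frac{1}{88096}$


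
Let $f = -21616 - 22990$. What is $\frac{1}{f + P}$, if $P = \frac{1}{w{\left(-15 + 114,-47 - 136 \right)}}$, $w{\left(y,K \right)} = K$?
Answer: $- \frac{183}{8162899} \approx -2.2419 \cdot 10^{-5}$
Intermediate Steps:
$f = -44606$ ($f = -21616 - 22990 = -44606$)
$P = - \frac{1}{183}$ ($P = \frac{1}{-47 - 136} = \frac{1}{-183} = - \frac{1}{183} \approx -0.0054645$)
$\frac{1}{f + P} = \frac{1}{-44606 - \frac{1}{183}} = \frac{1}{- \frac{8162899}{183}} = - \frac{183}{8162899}$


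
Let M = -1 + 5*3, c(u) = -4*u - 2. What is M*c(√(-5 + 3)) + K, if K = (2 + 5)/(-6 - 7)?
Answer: -371/13 - 56*I*√2 ≈ -28.538 - 79.196*I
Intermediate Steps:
c(u) = -2 - 4*u
M = 14 (M = -1 + 15 = 14)
K = -7/13 (K = 7/(-13) = 7*(-1/13) = -7/13 ≈ -0.53846)
M*c(√(-5 + 3)) + K = 14*(-2 - 4*√(-5 + 3)) - 7/13 = 14*(-2 - 4*I*√2) - 7/13 = (-28 - 56*I*√2) - 7/13 = -371/13 - 56*I*√2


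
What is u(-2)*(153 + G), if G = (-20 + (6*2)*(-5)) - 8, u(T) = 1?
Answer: 65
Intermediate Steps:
G = -88 (G = (-20 + 12*(-5)) - 8 = (-20 - 60) - 8 = -80 - 8 = -88)
u(-2)*(153 + G) = 1*(153 - 88) = 1*65 = 65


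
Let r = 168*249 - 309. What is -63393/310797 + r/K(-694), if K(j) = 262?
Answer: 4296204955/27142938 ≈ 158.28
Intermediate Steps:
r = 41523 (r = 41832 - 309 = 41523)
-63393/310797 + r/K(-694) = -63393/310797 + 41523/262 = -63393*1/310797 + 41523*(1/262) = -21131/103599 + 41523/262 = 4296204955/27142938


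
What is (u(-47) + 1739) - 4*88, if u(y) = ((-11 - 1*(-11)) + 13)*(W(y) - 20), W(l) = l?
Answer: 516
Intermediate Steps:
u(y) = -260 + 13*y (u(y) = ((-11 - 1*(-11)) + 13)*(y - 20) = ((-11 + 11) + 13)*(-20 + y) = (0 + 13)*(-20 + y) = 13*(-20 + y) = -260 + 13*y)
(u(-47) + 1739) - 4*88 = ((-260 + 13*(-47)) + 1739) - 4*88 = ((-260 - 611) + 1739) - 352 = (-871 + 1739) - 352 = 868 - 352 = 516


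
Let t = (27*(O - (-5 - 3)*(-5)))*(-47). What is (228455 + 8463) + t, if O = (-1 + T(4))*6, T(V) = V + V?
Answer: 234380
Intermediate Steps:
T(V) = 2*V
O = 42 (O = (-1 + 2*4)*6 = (-1 + 8)*6 = 7*6 = 42)
t = -2538 (t = (27*(42 - (-5 - 3)*(-5)))*(-47) = (27*(42 - (-8)*(-5)))*(-47) = (27*(42 - 1*40))*(-47) = (27*(42 - 40))*(-47) = (27*2)*(-47) = 54*(-47) = -2538)
(228455 + 8463) + t = (228455 + 8463) - 2538 = 236918 - 2538 = 234380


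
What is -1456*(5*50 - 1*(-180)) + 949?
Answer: -625131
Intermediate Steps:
-1456*(5*50 - 1*(-180)) + 949 = -1456*(250 + 180) + 949 = -1456*430 + 949 = -626080 + 949 = -625131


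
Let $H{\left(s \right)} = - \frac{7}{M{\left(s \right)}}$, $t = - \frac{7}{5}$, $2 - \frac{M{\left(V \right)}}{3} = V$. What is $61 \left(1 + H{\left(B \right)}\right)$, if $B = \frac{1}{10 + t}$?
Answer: $- \frac{3538}{243} \approx -14.56$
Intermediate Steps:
$M{\left(V \right)} = 6 - 3 V$
$t = - \frac{7}{5}$ ($t = \left(-7\right) \frac{1}{5} = - \frac{7}{5} \approx -1.4$)
$B = \frac{5}{43}$ ($B = \frac{1}{10 - \frac{7}{5}} = \frac{1}{\frac{43}{5}} = \frac{5}{43} \approx 0.11628$)
$H{\left(s \right)} = - \frac{7}{6 - 3 s}$
$61 \left(1 + H{\left(B \right)}\right) = 61 \left(1 + \frac{7}{3 \left(-2 + \frac{5}{43}\right)}\right) = 61 \left(1 + \frac{7}{3 \left(- \frac{81}{43}\right)}\right) = 61 \left(1 + \frac{7}{3} \left(- \frac{43}{81}\right)\right) = 61 \left(1 - \frac{301}{243}\right) = 61 \left(- \frac{58}{243}\right) = - \frac{3538}{243}$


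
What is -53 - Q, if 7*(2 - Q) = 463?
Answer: 78/7 ≈ 11.143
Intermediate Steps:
Q = -449/7 (Q = 2 - ⅐*463 = 2 - 463/7 = -449/7 ≈ -64.143)
-53 - Q = -53 - 1*(-449/7) = -53 + 449/7 = 78/7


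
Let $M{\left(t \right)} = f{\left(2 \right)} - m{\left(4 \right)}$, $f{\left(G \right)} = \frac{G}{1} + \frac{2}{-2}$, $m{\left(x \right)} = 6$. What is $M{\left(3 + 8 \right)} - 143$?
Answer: $-148$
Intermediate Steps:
$f{\left(G \right)} = -1 + G$ ($f{\left(G \right)} = G 1 + 2 \left(- \frac{1}{2}\right) = G - 1 = -1 + G$)
$M{\left(t \right)} = -5$ ($M{\left(t \right)} = \left(-1 + 2\right) - 6 = 1 - 6 = -5$)
$M{\left(3 + 8 \right)} - 143 = -5 - 143 = -148$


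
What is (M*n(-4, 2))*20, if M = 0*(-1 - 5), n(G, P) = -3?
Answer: 0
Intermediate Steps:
M = 0 (M = 0*(-6) = 0)
(M*n(-4, 2))*20 = (0*(-3))*20 = 0*20 = 0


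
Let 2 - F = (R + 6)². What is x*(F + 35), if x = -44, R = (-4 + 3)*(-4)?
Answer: 2772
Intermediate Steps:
R = 4 (R = -1*(-4) = 4)
F = -98 (F = 2 - (4 + 6)² = 2 - 1*10² = 2 - 1*100 = 2 - 100 = -98)
x*(F + 35) = -44*(-98 + 35) = -44*(-63) = 2772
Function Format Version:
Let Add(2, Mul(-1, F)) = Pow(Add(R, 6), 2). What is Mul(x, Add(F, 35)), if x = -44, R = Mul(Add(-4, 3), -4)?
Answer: 2772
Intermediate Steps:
R = 4 (R = Mul(-1, -4) = 4)
F = -98 (F = Add(2, Mul(-1, Pow(Add(4, 6), 2))) = Add(2, Mul(-1, Pow(10, 2))) = Add(2, Mul(-1, 100)) = Add(2, -100) = -98)
Mul(x, Add(F, 35)) = Mul(-44, Add(-98, 35)) = Mul(-44, -63) = 2772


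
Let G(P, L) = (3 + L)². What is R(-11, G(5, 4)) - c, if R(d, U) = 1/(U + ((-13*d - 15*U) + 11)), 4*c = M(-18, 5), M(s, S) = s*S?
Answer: 11969/532 ≈ 22.498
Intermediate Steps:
M(s, S) = S*s
c = -45/2 (c = (5*(-18))/4 = (¼)*(-90) = -45/2 ≈ -22.500)
R(d, U) = 1/(11 - 14*U - 13*d) (R(d, U) = 1/(U + ((-15*U - 13*d) + 11)) = 1/(U + (11 - 15*U - 13*d)) = 1/(11 - 14*U - 13*d))
R(-11, G(5, 4)) - c = -1/(-11 + 13*(-11) + 14*(3 + 4)²) - 1*(-45/2) = -1/(-11 - 143 + 14*7²) + 45/2 = -1/(-11 - 143 + 14*49) + 45/2 = -1/(-11 - 143 + 686) + 45/2 = -1/532 + 45/2 = 11969/532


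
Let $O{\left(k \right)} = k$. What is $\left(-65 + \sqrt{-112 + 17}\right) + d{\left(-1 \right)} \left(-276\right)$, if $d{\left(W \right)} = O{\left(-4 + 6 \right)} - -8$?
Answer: $-2825 + i \sqrt{95} \approx -2825.0 + 9.7468 i$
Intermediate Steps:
$d{\left(W \right)} = 10$ ($d{\left(W \right)} = \left(-4 + 6\right) - -8 = 2 + 8 = 10$)
$\left(-65 + \sqrt{-112 + 17}\right) + d{\left(-1 \right)} \left(-276\right) = \left(-65 + \sqrt{-112 + 17}\right) + 10 \left(-276\right) = \left(-65 + \sqrt{-95}\right) - 2760 = \left(-65 + i \sqrt{95}\right) - 2760 = -2825 + i \sqrt{95}$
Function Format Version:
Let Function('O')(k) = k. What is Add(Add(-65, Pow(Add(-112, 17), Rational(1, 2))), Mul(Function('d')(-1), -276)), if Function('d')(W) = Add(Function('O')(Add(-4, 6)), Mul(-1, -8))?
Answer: Add(-2825, Mul(I, Pow(95, Rational(1, 2)))) ≈ Add(-2825.0, Mul(9.7468, I))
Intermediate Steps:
Function('d')(W) = 10 (Function('d')(W) = Add(Add(-4, 6), Mul(-1, -8)) = Add(2, 8) = 10)
Add(Add(-65, Pow(Add(-112, 17), Rational(1, 2))), Mul(Function('d')(-1), -276)) = Add(Add(-65, Pow(Add(-112, 17), Rational(1, 2))), Mul(10, -276)) = Add(Add(-65, Pow(-95, Rational(1, 2))), -2760) = Add(Add(-65, Mul(I, Pow(95, Rational(1, 2)))), -2760) = Add(-2825, Mul(I, Pow(95, Rational(1, 2))))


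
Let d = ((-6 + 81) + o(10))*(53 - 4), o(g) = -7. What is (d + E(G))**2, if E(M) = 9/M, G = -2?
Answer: 44289025/4 ≈ 1.1072e+7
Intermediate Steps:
d = 3332 (d = ((-6 + 81) - 7)*(53 - 4) = (75 - 7)*49 = 68*49 = 3332)
(d + E(G))**2 = (3332 + 9/(-2))**2 = (3332 + 9*(-1/2))**2 = (3332 - 9/2)**2 = (6655/2)**2 = 44289025/4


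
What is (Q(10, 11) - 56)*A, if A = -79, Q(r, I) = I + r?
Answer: 2765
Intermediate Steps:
(Q(10, 11) - 56)*A = ((11 + 10) - 56)*(-79) = (21 - 56)*(-79) = -35*(-79) = 2765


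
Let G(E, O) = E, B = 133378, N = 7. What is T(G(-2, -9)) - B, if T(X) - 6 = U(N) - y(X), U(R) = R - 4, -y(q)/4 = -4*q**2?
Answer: -133433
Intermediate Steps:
y(q) = 16*q**2 (y(q) = -(-16)*q**2 = 16*q**2)
U(R) = -4 + R
T(X) = 9 - 16*X**2 (T(X) = 6 + ((-4 + 7) - 16*X**2) = 6 + (3 - 16*X**2) = 9 - 16*X**2)
T(G(-2, -9)) - B = (9 - 16*(-2)**2) - 1*133378 = (9 - 16*4) - 133378 = (9 - 64) - 133378 = -55 - 133378 = -133433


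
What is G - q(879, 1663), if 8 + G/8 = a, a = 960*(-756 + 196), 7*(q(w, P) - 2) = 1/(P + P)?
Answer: -100132762213/23282 ≈ -4.3009e+6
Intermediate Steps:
q(w, P) = 2 + 1/(14*P) (q(w, P) = 2 + 1/(7*(P + P)) = 2 + 1/(7*((2*P))) = 2 + (1/(2*P))/7 = 2 + 1/(14*P))
a = -537600 (a = 960*(-560) = -537600)
G = -4300864 (G = -64 + 8*(-537600) = -64 - 4300800 = -4300864)
G - q(879, 1663) = -4300864 - (2 + (1/14)/1663) = -4300864 - (2 + (1/14)*(1/1663)) = -4300864 - (2 + 1/23282) = -4300864 - 1*46565/23282 = -4300864 - 46565/23282 = -100132762213/23282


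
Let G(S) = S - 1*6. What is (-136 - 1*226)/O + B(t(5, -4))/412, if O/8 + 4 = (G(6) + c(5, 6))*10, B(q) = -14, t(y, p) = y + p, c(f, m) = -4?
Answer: 18027/18128 ≈ 0.99443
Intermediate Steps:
t(y, p) = p + y
G(S) = -6 + S (G(S) = S - 6 = -6 + S)
O = -352 (O = -32 + 8*(((-6 + 6) - 4)*10) = -32 + 8*((0 - 4)*10) = -32 + 8*(-4*10) = -32 + 8*(-40) = -32 - 320 = -352)
(-136 - 1*226)/O + B(t(5, -4))/412 = (-136 - 1*226)/(-352) - 14/412 = (-136 - 226)*(-1/352) - 14*1/412 = -362*(-1/352) - 7/206 = 181/176 - 7/206 = 18027/18128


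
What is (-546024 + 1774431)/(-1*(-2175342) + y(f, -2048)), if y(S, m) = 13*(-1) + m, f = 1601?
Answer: 409469/724427 ≈ 0.56523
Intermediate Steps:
y(S, m) = -13 + m
(-546024 + 1774431)/(-1*(-2175342) + y(f, -2048)) = (-546024 + 1774431)/(-1*(-2175342) + (-13 - 2048)) = 1228407/(2175342 - 2061) = 1228407/2173281 = 1228407*(1/2173281) = 409469/724427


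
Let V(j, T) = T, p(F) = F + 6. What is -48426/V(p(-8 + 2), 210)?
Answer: -1153/5 ≈ -230.60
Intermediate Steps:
p(F) = 6 + F
-48426/V(p(-8 + 2), 210) = -48426/210 = -48426*1/210 = -1153/5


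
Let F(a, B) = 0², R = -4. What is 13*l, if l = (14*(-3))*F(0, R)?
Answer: 0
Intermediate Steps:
F(a, B) = 0
l = 0 (l = (14*(-3))*0 = -42*0 = 0)
13*l = 13*0 = 0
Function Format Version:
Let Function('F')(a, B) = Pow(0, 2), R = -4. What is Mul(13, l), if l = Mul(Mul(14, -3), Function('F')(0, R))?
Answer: 0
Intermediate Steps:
Function('F')(a, B) = 0
l = 0 (l = Mul(Mul(14, -3), 0) = Mul(-42, 0) = 0)
Mul(13, l) = Mul(13, 0) = 0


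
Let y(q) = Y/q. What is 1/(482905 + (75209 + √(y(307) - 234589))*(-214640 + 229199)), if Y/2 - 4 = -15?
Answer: 336303375952/368419046143005745117 - 14559*I*√22109785415/368419046143005745117 ≈ 9.1283e-10 - 5.876e-12*I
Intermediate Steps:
Y = -22 (Y = 8 + 2*(-15) = 8 - 30 = -22)
y(q) = -22/q
1/(482905 + (75209 + √(y(307) - 234589))*(-214640 + 229199)) = 1/(482905 + (75209 + √(-22/307 - 234589))*(-214640 + 229199)) = 1/(482905 + (75209 + √(-22*1/307 - 234589))*14559) = 1/(482905 + (75209 + √(-22/307 - 234589))*14559) = 1/(482905 + (75209 + √(-72018845/307))*14559) = 1/(482905 + (75209 + I*√22109785415/307)*14559) = 1/(482905 + (1094967831 + 14559*I*√22109785415/307)) = 1/(1095450736 + 14559*I*√22109785415/307)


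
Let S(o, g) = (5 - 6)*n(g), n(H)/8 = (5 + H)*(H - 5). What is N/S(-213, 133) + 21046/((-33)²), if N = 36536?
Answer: 122261027/6412032 ≈ 19.067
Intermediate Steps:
n(H) = 8*(-5 + H)*(5 + H) (n(H) = 8*((5 + H)*(H - 5)) = 8*((5 + H)*(-5 + H)) = 8*((-5 + H)*(5 + H)) = 8*(-5 + H)*(5 + H))
S(o, g) = 200 - 8*g² (S(o, g) = (5 - 6)*(-200 + 8*g²) = -(-200 + 8*g²) = 200 - 8*g²)
N/S(-213, 133) + 21046/((-33)²) = 36536/(200 - 8*133²) + 21046/((-33)²) = 36536/(200 - 8*17689) + 21046/1089 = 36536/(200 - 141512) + 21046*(1/1089) = 36536/(-141312) + 21046/1089 = 36536*(-1/141312) + 21046/1089 = -4567/17664 + 21046/1089 = 122261027/6412032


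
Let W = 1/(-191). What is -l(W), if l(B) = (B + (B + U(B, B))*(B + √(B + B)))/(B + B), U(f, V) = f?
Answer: -189/382 - I*√382/191 ≈ -0.49476 - 0.10233*I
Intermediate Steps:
W = -1/191 ≈ -0.0052356
l(B) = (B + 2*B*(B + √2*√B))/(2*B) (l(B) = (B + (B + B)*(B + √(B + B)))/(B + B) = (B + (2*B)*(B + √(2*B)))/((2*B)) = (B + (2*B)*(B + √2*√B))*(1/(2*B)) = (B + 2*B*(B + √2*√B))*(1/(2*B)) = (B + 2*B*(B + √2*√B))/(2*B))
-l(W) = -(½ - 1/191 + √2*√(-1/191)) = -(½ - 1/191 + √2*(I*√191/191)) = -(½ - 1/191 + I*√382/191) = -(189/382 + I*√382/191) = -189/382 - I*√382/191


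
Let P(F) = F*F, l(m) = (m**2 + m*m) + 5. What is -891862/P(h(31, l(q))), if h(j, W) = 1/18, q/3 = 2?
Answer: -288963288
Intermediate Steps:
q = 6 (q = 3*2 = 6)
l(m) = 5 + 2*m**2 (l(m) = (m**2 + m**2) + 5 = 2*m**2 + 5 = 5 + 2*m**2)
h(j, W) = 1/18
P(F) = F**2
-891862/P(h(31, l(q))) = -891862/((1/18)**2) = -891862/1/324 = -891862*324 = -288963288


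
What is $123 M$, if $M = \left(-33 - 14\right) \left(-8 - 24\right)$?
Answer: $184992$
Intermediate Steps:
$M = 1504$ ($M = \left(-47\right) \left(-32\right) = 1504$)
$123 M = 123 \cdot 1504 = 184992$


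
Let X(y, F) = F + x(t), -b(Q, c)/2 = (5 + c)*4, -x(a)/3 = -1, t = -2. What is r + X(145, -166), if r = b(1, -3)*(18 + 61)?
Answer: -1427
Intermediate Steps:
x(a) = 3 (x(a) = -3*(-1) = 3)
b(Q, c) = -40 - 8*c (b(Q, c) = -2*(5 + c)*4 = -2*(20 + 4*c) = -40 - 8*c)
r = -1264 (r = (-40 - 8*(-3))*(18 + 61) = (-40 + 24)*79 = -16*79 = -1264)
X(y, F) = 3 + F (X(y, F) = F + 3 = 3 + F)
r + X(145, -166) = -1264 + (3 - 166) = -1264 - 163 = -1427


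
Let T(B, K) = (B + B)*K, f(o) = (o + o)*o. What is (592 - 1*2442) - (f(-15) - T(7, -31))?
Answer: -2734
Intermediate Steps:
f(o) = 2*o² (f(o) = (2*o)*o = 2*o²)
T(B, K) = 2*B*K (T(B, K) = (2*B)*K = 2*B*K)
(592 - 1*2442) - (f(-15) - T(7, -31)) = (592 - 1*2442) - (2*(-15)² - 2*7*(-31)) = (592 - 2442) - (2*225 - 1*(-434)) = -1850 - (450 + 434) = -1850 - 1*884 = -1850 - 884 = -2734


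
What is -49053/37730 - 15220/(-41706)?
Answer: -105110987/112397670 ≈ -0.93517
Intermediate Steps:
-49053/37730 - 15220/(-41706) = -49053*1/37730 - 15220*(-1/41706) = -49053/37730 + 7610/20853 = -105110987/112397670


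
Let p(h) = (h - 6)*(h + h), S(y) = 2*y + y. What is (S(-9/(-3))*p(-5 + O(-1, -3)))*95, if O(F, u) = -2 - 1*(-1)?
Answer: 123120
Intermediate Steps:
O(F, u) = -1 (O(F, u) = -2 + 1 = -1)
S(y) = 3*y
p(h) = 2*h*(-6 + h) (p(h) = (-6 + h)*(2*h) = 2*h*(-6 + h))
(S(-9/(-3))*p(-5 + O(-1, -3)))*95 = ((3*(-9/(-3)))*(2*(-5 - 1)*(-6 + (-5 - 1))))*95 = ((3*(-9*(-⅓)))*(2*(-6)*(-6 - 6)))*95 = ((3*3)*(2*(-6)*(-12)))*95 = (9*144)*95 = 1296*95 = 123120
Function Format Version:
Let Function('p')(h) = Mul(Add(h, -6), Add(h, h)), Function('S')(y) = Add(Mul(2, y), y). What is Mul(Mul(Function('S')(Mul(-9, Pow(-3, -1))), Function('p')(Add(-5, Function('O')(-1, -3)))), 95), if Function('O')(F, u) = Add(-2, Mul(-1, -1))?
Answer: 123120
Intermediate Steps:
Function('O')(F, u) = -1 (Function('O')(F, u) = Add(-2, 1) = -1)
Function('S')(y) = Mul(3, y)
Function('p')(h) = Mul(2, h, Add(-6, h)) (Function('p')(h) = Mul(Add(-6, h), Mul(2, h)) = Mul(2, h, Add(-6, h)))
Mul(Mul(Function('S')(Mul(-9, Pow(-3, -1))), Function('p')(Add(-5, Function('O')(-1, -3)))), 95) = Mul(Mul(Mul(3, Mul(-9, Pow(-3, -1))), Mul(2, Add(-5, -1), Add(-6, Add(-5, -1)))), 95) = Mul(Mul(Mul(3, Mul(-9, Rational(-1, 3))), Mul(2, -6, Add(-6, -6))), 95) = Mul(Mul(Mul(3, 3), Mul(2, -6, -12)), 95) = Mul(Mul(9, 144), 95) = Mul(1296, 95) = 123120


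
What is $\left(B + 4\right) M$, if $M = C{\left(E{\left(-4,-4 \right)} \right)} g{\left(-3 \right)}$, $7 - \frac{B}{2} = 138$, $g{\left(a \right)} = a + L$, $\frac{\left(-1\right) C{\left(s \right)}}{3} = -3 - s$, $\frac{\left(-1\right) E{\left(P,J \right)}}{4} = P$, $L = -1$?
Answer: $58824$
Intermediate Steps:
$E{\left(P,J \right)} = - 4 P$
$C{\left(s \right)} = 9 + 3 s$ ($C{\left(s \right)} = - 3 \left(-3 - s\right) = 9 + 3 s$)
$g{\left(a \right)} = -1 + a$ ($g{\left(a \right)} = a - 1 = -1 + a$)
$B = -262$ ($B = 14 - 276 = -262$)
$M = -228$ ($M = \left(9 + 3 \left(\left(-4\right) \left(-4\right)\right)\right) \left(-1 - 3\right) = \left(9 + 3 \cdot 16\right) \left(-4\right) = \left(9 + 48\right) \left(-4\right) = 57 \left(-4\right) = -228$)
$\left(B + 4\right) M = \left(-262 + 4\right) \left(-228\right) = \left(-258\right) \left(-228\right) = 58824$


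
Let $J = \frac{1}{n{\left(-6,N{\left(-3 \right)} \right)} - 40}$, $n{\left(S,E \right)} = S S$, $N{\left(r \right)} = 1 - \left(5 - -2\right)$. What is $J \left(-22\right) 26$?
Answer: $143$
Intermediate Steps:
$N{\left(r \right)} = -6$ ($N{\left(r \right)} = 1 - \left(5 + 2\right) = 1 - 7 = -6$)
$n{\left(S,E \right)} = S^{2}$
$J = - \frac{1}{4}$ ($J = \frac{1}{\left(-6\right)^{2} - 40} = \frac{1}{36 - 40} = \frac{1}{-4} = - \frac{1}{4} \approx -0.25$)
$J \left(-22\right) 26 = \left(- \frac{1}{4}\right) \left(-22\right) 26 = \frac{11}{2} \cdot 26 = 143$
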